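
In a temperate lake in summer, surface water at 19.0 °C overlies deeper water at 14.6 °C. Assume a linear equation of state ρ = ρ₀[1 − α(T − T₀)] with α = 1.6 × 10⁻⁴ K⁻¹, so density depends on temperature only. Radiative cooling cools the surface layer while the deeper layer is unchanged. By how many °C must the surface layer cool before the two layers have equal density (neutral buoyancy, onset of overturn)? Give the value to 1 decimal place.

4.4 °C

With temperature the only control, equal density requires T_surf′ = T_deep.
T_surf′ = 14.6 °C.
Cooling required: 19.0 − 14.6 = 4.4 °C.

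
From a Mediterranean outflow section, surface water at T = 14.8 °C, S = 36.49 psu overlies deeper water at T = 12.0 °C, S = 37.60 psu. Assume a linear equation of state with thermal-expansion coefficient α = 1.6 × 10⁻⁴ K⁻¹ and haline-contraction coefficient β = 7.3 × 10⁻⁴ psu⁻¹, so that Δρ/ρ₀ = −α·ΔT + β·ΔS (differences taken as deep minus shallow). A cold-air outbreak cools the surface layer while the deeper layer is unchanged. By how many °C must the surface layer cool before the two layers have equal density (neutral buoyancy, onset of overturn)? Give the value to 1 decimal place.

7.9 °C

Neutral buoyancy requires Δρ = 0, i.e. −α(T_deep − T_surf′) + β(S_deep − S_surf) = 0.
T_surf′ = T_deep − (β/α)·ΔS = 12.0 − (7.3 × 10⁻⁴/1.6 × 10⁻⁴)·(+1.11) = 6.936 °C.
Cooling required: 14.8 − (6.936) = 7.864 °C.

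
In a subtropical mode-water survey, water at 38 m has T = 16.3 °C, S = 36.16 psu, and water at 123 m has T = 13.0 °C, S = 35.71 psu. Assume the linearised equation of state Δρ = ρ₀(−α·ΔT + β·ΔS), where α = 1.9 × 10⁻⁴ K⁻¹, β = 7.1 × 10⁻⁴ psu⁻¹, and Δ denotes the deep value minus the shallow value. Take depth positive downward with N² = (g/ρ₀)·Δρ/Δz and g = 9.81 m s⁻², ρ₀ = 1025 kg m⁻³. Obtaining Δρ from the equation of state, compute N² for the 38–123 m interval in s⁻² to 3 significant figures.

ΔT = -3.3 K, ΔS = -0.45 psu (deep − shallow).
Δρ/ρ₀ = −αΔT + βΔS = 6.27 × 10⁻⁴ − 3.195 × 10⁻⁴ = 3.075 × 10⁻⁴, so Δρ ≈ 0.3152 kg m⁻³.
N² = (g/ρ₀)·Δρ/Δz = g·(Δρ/ρ₀)/Δz = 9.81 × 3.075 × 10⁻⁴ / 85 = 3.5489 × 10⁻⁵ s⁻² ≈ 3.55 × 10⁻⁵ s⁻².

3.55 × 10⁻⁵ s⁻²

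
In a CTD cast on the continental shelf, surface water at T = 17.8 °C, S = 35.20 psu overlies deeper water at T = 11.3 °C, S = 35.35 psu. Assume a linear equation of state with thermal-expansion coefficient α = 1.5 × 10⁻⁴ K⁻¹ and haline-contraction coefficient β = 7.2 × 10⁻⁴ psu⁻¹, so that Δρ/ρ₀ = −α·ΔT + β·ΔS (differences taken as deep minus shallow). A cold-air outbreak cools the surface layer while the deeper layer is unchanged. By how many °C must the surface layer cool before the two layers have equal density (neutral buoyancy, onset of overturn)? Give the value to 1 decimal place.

7.2 °C

Neutral buoyancy requires Δρ = 0, i.e. −α(T_deep − T_surf′) + β(S_deep − S_surf) = 0.
T_surf′ = T_deep − (β/α)·ΔS = 11.3 − (7.2 × 10⁻⁴/1.5 × 10⁻⁴)·(+0.15) = 10.580 °C.
Cooling required: 17.8 − (10.580) = 7.220 °C.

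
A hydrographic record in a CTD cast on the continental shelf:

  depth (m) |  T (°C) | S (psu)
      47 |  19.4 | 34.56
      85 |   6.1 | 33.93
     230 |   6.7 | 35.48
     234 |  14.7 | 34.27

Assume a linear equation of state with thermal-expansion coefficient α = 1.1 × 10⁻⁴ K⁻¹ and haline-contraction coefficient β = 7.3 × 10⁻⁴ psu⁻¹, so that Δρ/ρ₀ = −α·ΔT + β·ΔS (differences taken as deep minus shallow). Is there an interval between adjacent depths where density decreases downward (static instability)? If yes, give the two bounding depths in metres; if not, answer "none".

230–234 m

Evaluate Δρ/ρ₀ = −αΔT + βΔS across each adjacent pair:
  47–85 m: −αΔT+βΔS = −(1.1 × 10⁻⁴)(-13.3)+(7.3 × 10⁻⁴)(-0.63) = 1.0 × 10⁻³ → stable
  85–230 m: −αΔT+βΔS = −(1.1 × 10⁻⁴)(+0.6)+(7.3 × 10⁻⁴)(+1.55) = 1.1 × 10⁻³ → stable
  230–234 m: −αΔT+βΔS = −(1.1 × 10⁻⁴)(+8.0)+(7.3 × 10⁻⁴)(-1.21) = -1.8 × 10⁻³ → UNSTABLE
The 230–234 m interval has Δρ < 0: lighter water underlies denser water.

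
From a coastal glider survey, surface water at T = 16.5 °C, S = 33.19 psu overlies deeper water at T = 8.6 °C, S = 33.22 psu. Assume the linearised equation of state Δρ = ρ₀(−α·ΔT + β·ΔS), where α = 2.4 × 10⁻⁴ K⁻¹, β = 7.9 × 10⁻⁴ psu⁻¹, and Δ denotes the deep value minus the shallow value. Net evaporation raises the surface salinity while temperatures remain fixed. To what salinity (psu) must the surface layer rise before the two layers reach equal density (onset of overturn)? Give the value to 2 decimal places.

35.62 psu

Neutral buoyancy requires −α(T_deep − T_surf) + β(S_deep − S_surf′) = 0.
S_surf′ = S_deep − (α/β)·ΔT = 33.22 − (2.4 × 10⁻⁴/7.9 × 10⁻⁴)·(-7.9) = 35.6200 psu.
Increase required: 35.6200 − 33.19 = 2.4300 psu.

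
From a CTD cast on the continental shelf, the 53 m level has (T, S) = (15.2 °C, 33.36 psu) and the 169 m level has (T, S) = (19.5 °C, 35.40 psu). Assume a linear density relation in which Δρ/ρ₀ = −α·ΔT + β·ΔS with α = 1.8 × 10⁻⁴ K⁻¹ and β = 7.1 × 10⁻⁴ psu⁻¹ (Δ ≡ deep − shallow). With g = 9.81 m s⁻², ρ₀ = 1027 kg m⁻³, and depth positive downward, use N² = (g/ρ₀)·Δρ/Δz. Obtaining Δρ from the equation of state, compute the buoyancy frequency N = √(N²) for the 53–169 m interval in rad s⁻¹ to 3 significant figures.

ΔT = +4.3 K, ΔS = +2.04 psu (deep − shallow).
Δρ/ρ₀ = −αΔT + βΔS = -7.74 × 10⁻⁴ + 1.4484 × 10⁻³ = 6.744 × 10⁻⁴, so Δρ ≈ 0.6926 kg m⁻³.
N² = (g/ρ₀)·Δρ/Δz = g·(Δρ/ρ₀)/Δz = 9.81 × 6.744 × 10⁻⁴ / 116 = 5.7033 × 10⁻⁵ s⁻².
N = √(5.7033 × 10⁻⁵) = 7.5520 × 10⁻³ rad s⁻¹ ≈ 7.55 × 10⁻³ rad s⁻¹.

7.55 × 10⁻³ rad s⁻¹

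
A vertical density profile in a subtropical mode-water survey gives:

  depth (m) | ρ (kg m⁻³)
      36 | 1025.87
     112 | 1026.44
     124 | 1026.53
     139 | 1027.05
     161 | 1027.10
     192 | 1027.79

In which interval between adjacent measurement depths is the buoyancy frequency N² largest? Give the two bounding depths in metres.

Compute the density gradient over each adjacent pair:
  36–112 m: Δρ/Δz = 0.57/76 = 7.5 × 10⁻³ kg m⁻⁴
  112–124 m: Δρ/Δz = 0.09/12 = 7.5 × 10⁻³ kg m⁻⁴
  124–139 m: Δρ/Δz = 0.52/15 = 0.035 kg m⁻⁴
  139–161 m: Δρ/Δz = 0.05/22 = 2.3 × 10⁻³ kg m⁻⁴
  161–192 m: Δρ/Δz = 0.69/31 = 0.022 kg m⁻⁴
The largest gradient is in the 124–139 m interval — the pycnocline.

124–139 m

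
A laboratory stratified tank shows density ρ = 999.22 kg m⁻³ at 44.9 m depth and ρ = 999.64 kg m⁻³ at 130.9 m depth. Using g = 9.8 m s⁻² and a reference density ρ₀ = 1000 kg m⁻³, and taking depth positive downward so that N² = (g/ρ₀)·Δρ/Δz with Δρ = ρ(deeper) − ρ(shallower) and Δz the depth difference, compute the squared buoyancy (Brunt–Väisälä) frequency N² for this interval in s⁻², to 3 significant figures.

Δρ = 999.64 − 999.22 = 0.42 kg m⁻³ over Δz = 130.9 − 44.9 = 86 m.
N² = (9.8/1000) × (0.42/86) = 4.7860 × 10⁻⁵ s⁻² ≈ 4.79 × 10⁻⁵ s⁻².

4.79 × 10⁻⁵ s⁻²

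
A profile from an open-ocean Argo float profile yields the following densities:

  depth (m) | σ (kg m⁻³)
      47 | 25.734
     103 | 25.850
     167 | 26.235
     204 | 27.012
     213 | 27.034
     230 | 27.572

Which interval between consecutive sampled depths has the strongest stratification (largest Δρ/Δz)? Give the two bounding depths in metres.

Compute the density gradient over each adjacent pair:
  47–103 m: Δρ/Δz = 0.116/56 = 2.1 × 10⁻³ kg m⁻⁴
  103–167 m: Δρ/Δz = 0.385/64 = 6.0 × 10⁻³ kg m⁻⁴
  167–204 m: Δρ/Δz = 0.777/37 = 0.021 kg m⁻⁴
  204–213 m: Δρ/Δz = 0.022/9 = 2.4 × 10⁻³ kg m⁻⁴
  213–230 m: Δρ/Δz = 0.538/17 = 0.032 kg m⁻⁴
The largest gradient is in the 213–230 m interval — the pycnocline.

213–230 m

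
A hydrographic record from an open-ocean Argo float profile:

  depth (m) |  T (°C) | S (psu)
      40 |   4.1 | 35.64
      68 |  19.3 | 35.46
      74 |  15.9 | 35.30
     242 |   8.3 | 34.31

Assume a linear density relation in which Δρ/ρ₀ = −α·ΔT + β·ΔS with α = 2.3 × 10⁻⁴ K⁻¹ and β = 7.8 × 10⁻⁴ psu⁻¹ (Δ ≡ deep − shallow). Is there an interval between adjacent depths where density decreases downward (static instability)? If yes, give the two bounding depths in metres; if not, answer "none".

Evaluate Δρ/ρ₀ = −αΔT + βΔS across each adjacent pair:
  40–68 m: −αΔT+βΔS = −(2.3 × 10⁻⁴)(+15.2)+(7.8 × 10⁻⁴)(-0.18) = -3.6 × 10⁻³ → UNSTABLE
  68–74 m: −αΔT+βΔS = −(2.3 × 10⁻⁴)(-3.4)+(7.8 × 10⁻⁴)(-0.16) = 6.6 × 10⁻⁴ → stable
  74–242 m: −αΔT+βΔS = −(2.3 × 10⁻⁴)(-7.6)+(7.8 × 10⁻⁴)(-0.99) = 9.8 × 10⁻⁴ → stable
The 40–68 m interval has Δρ < 0: lighter water underlies denser water.

40–68 m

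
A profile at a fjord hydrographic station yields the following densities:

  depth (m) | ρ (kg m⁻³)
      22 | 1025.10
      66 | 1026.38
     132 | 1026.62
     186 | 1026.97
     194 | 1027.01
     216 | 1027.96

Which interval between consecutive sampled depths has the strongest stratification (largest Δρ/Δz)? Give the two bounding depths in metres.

194–216 m

Compute the density gradient over each adjacent pair:
  22–66 m: Δρ/Δz = 1.28/44 = 0.029 kg m⁻⁴
  66–132 m: Δρ/Δz = 0.24/66 = 3.6 × 10⁻³ kg m⁻⁴
  132–186 m: Δρ/Δz = 0.35/54 = 6.5 × 10⁻³ kg m⁻⁴
  186–194 m: Δρ/Δz = 0.04/8 = 5.0 × 10⁻³ kg m⁻⁴
  194–216 m: Δρ/Δz = 0.95/22 = 0.043 kg m⁻⁴
The largest gradient is in the 194–216 m interval — the pycnocline.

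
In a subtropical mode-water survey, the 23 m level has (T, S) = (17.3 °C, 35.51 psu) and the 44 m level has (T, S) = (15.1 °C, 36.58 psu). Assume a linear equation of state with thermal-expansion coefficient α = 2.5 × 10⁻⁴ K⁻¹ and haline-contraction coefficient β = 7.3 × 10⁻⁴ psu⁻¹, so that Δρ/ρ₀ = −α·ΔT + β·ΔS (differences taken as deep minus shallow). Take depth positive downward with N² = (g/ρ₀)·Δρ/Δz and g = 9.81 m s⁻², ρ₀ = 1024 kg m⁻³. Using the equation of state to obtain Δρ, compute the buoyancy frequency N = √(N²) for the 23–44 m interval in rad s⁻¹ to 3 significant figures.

ΔT = -2.2 K, ΔS = +1.07 psu (deep − shallow).
Δρ/ρ₀ = −αΔT + βΔS = 5.50 × 10⁻⁴ + 7.811 × 10⁻⁴ = 1.3311 × 10⁻³, so Δρ ≈ 1.363 kg m⁻³.
N² = (g/ρ₀)·Δρ/Δz = g·(Δρ/ρ₀)/Δz = 9.81 × 1.3311 × 10⁻³ / 21 = 6.2181 × 10⁻⁴ s⁻².
N = √(6.2181 × 10⁻⁴) = 0.024936 rad s⁻¹ ≈ 0.0249 rad s⁻¹.

0.0249 rad s⁻¹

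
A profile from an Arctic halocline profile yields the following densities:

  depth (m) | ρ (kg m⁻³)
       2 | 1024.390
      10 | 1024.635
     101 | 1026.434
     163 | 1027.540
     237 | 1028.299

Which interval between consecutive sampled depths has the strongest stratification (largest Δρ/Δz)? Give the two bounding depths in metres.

2–10 m

Compute the density gradient over each adjacent pair:
  2–10 m: Δρ/Δz = 0.245/8 = 0.031 kg m⁻⁴
  10–101 m: Δρ/Δz = 1.799/91 = 0.020 kg m⁻⁴
  101–163 m: Δρ/Δz = 1.106/62 = 0.018 kg m⁻⁴
  163–237 m: Δρ/Δz = 0.759/74 = 0.010 kg m⁻⁴
The largest gradient is in the 2–10 m interval — the pycnocline.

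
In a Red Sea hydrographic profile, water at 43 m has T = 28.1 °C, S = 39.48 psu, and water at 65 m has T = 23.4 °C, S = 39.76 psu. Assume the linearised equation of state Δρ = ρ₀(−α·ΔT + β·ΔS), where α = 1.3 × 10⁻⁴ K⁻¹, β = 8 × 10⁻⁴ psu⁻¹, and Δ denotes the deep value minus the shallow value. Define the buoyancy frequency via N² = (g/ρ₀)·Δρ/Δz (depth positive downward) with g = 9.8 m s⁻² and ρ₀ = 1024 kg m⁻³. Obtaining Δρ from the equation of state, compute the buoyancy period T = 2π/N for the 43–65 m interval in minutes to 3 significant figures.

ΔT = -4.7 K, ΔS = +0.28 psu (deep − shallow).
Δρ/ρ₀ = −αΔT + βΔS = 6.11 × 10⁻⁴ + 2.24 × 10⁻⁴ = 8.35 × 10⁻⁴, so Δρ ≈ 0.8550 kg m⁻³.
N² = (g/ρ₀)·Δρ/Δz = g·(Δρ/ρ₀)/Δz = 9.8 × 8.35 × 10⁻⁴ / 22 = 3.7195 × 10⁻⁴ s⁻².
N = √(3.7195 × 10⁻⁴) = 0.019286 rad s⁻¹ → T = 2π/N = 325.79 s = 5.4298 min ≈ 5.43 min.

5.43 min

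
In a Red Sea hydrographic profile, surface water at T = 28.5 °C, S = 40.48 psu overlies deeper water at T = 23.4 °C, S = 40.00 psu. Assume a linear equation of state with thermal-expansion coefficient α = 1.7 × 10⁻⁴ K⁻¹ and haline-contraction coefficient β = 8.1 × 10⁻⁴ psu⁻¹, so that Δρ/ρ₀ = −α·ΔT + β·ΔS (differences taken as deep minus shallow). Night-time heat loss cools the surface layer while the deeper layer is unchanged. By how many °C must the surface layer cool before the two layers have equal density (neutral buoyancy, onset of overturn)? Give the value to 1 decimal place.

2.8 °C

Neutral buoyancy requires Δρ = 0, i.e. −α(T_deep − T_surf′) + β(S_deep − S_surf) = 0.
T_surf′ = T_deep − (β/α)·ΔS = 23.4 − (8.1 × 10⁻⁴/1.7 × 10⁻⁴)·(-0.48) = 25.687 °C.
Cooling required: 28.5 − (25.687) = 2.813 °C.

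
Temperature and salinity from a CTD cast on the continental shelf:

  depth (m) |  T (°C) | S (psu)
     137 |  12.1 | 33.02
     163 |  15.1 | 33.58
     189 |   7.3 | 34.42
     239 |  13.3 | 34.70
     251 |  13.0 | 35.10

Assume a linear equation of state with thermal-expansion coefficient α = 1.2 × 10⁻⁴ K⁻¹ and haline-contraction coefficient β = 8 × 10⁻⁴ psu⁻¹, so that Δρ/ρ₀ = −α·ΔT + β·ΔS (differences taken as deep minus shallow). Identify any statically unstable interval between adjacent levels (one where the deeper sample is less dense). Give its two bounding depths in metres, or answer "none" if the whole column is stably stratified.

189–239 m

Evaluate Δρ/ρ₀ = −αΔT + βΔS across each adjacent pair:
  137–163 m: −αΔT+βΔS = −(1.2 × 10⁻⁴)(+3.0)+(8 × 10⁻⁴)(+0.56) = 8.8 × 10⁻⁵ → stable
  163–189 m: −αΔT+βΔS = −(1.2 × 10⁻⁴)(-7.8)+(8 × 10⁻⁴)(+0.84) = 1.6 × 10⁻³ → stable
  189–239 m: −αΔT+βΔS = −(1.2 × 10⁻⁴)(+6.0)+(8 × 10⁻⁴)(+0.28) = -5.0 × 10⁻⁴ → UNSTABLE
  239–251 m: −αΔT+βΔS = −(1.2 × 10⁻⁴)(-0.3)+(8 × 10⁻⁴)(+0.40) = 3.6 × 10⁻⁴ → stable
The 189–239 m interval has Δρ < 0: lighter water underlies denser water.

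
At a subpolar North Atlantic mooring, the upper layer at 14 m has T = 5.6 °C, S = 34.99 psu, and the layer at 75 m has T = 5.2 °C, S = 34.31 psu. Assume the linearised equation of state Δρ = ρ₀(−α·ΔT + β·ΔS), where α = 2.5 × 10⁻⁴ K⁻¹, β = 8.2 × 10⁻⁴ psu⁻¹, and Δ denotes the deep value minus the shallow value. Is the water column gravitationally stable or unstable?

ΔT = 5.2 − 5.6 = -0.4 K and ΔS = 34.31 − 34.99 = -0.68 psu (deep − shallow).
−αΔT = 1.00 × 10⁻⁴; βΔS = -5.576 × 10⁻⁴; sum Δρ/ρ₀ = -4.576 × 10⁻⁴.
Δρ/ρ₀ < 0, so Δρ < 0: deeper water is lighter → statically unstable; the column would overturn.

unstable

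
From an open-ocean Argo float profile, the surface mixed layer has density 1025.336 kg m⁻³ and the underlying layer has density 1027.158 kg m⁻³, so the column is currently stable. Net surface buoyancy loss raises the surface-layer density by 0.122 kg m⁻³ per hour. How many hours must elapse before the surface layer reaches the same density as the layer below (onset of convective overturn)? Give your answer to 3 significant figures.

Density deficit of the surface layer: 1027.158 − 1025.336 = 1.822 kg m⁻³.
Required change = 1.822 / 0.122 = 14.9 hours.

14.9 hours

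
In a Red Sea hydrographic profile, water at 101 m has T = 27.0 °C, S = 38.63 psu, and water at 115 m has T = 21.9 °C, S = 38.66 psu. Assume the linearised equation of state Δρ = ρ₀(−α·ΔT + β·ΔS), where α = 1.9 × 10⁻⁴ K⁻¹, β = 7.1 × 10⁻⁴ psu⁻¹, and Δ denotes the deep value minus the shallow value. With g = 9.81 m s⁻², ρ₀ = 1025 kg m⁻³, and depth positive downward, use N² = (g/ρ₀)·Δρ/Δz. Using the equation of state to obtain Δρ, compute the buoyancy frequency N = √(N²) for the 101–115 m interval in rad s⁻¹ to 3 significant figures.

0.0263 rad s⁻¹

ΔT = -5.1 K, ΔS = +0.03 psu (deep − shallow).
Δρ/ρ₀ = −αΔT + βΔS = 9.69 × 10⁻⁴ + 2.13 × 10⁻⁵ = 9.903 × 10⁻⁴, so Δρ ≈ 1.015 kg m⁻³.
N² = (g/ρ₀)·Δρ/Δz = g·(Δρ/ρ₀)/Δz = 9.81 × 9.903 × 10⁻⁴ / 14 = 6.9392 × 10⁻⁴ s⁻².
N = √(6.9392 × 10⁻⁴) = 0.026342 rad s⁻¹ ≈ 0.0263 rad s⁻¹.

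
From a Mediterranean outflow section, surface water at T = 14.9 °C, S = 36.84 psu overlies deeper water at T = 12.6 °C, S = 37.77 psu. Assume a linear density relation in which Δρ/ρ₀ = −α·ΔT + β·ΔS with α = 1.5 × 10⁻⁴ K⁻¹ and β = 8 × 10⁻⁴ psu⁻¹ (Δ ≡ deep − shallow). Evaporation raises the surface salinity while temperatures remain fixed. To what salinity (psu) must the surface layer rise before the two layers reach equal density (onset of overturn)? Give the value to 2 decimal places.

Neutral buoyancy requires −α(T_deep − T_surf) + β(S_deep − S_surf′) = 0.
S_surf′ = S_deep − (α/β)·ΔT = 37.77 − (1.5 × 10⁻⁴/8 × 10⁻⁴)·(-2.3) = 38.2013 psu.
Increase required: 38.2013 − 36.84 = 1.3613 psu.

38.20 psu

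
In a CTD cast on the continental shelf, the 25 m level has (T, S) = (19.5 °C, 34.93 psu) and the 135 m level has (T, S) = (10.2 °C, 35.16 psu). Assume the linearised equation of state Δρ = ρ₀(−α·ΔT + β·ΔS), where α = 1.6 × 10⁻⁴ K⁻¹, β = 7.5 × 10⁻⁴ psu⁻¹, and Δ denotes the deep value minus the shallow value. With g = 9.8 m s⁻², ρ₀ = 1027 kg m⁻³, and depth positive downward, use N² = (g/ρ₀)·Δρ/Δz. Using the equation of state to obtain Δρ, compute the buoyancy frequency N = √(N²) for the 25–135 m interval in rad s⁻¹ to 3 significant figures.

0.0122 rad s⁻¹

ΔT = -9.3 K, ΔS = +0.23 psu (deep − shallow).
Δρ/ρ₀ = −αΔT + βΔS = 1.488 × 10⁻³ + 1.725 × 10⁻⁴ = 1.6605 × 10⁻³, so Δρ ≈ 1.705 kg m⁻³.
N² = (g/ρ₀)·Δρ/Δz = g·(Δρ/ρ₀)/Δz = 9.8 × 1.6605 × 10⁻³ / 110 = 1.4794 × 10⁻⁴ s⁻².
N = √(1.4794 × 10⁻⁴) = 0.012163 rad s⁻¹ ≈ 0.0122 rad s⁻¹.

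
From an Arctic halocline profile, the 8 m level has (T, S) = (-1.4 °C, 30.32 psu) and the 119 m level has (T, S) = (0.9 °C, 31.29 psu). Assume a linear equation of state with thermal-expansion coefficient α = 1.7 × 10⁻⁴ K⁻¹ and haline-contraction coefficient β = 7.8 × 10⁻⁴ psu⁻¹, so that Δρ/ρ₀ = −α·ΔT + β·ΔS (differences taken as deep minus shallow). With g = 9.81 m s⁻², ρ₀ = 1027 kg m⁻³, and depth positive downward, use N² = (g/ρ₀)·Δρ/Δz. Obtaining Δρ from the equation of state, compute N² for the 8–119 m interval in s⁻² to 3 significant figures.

ΔT = +2.3 K, ΔS = +0.97 psu (deep − shallow).
Δρ/ρ₀ = −αΔT + βΔS = -3.91 × 10⁻⁴ + 7.566 × 10⁻⁴ = 3.656 × 10⁻⁴, so Δρ ≈ 0.3755 kg m⁻³.
N² = (g/ρ₀)·Δρ/Δz = g·(Δρ/ρ₀)/Δz = 9.81 × 3.656 × 10⁻⁴ / 111 = 3.2311 × 10⁻⁵ s⁻² ≈ 3.23 × 10⁻⁵ s⁻².

3.23 × 10⁻⁵ s⁻²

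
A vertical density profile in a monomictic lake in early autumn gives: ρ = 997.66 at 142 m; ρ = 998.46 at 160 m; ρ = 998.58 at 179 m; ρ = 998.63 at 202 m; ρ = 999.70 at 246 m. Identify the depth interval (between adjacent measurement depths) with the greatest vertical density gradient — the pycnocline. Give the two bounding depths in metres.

142–160 m

Compute the density gradient over each adjacent pair:
  142–160 m: Δρ/Δz = 0.80/18 = 0.044 kg m⁻⁴
  160–179 m: Δρ/Δz = 0.12/19 = 6.3 × 10⁻³ kg m⁻⁴
  179–202 m: Δρ/Δz = 0.05/23 = 2.2 × 10⁻³ kg m⁻⁴
  202–246 m: Δρ/Δz = 1.07/44 = 0.024 kg m⁻⁴
The largest gradient is in the 142–160 m interval — the pycnocline.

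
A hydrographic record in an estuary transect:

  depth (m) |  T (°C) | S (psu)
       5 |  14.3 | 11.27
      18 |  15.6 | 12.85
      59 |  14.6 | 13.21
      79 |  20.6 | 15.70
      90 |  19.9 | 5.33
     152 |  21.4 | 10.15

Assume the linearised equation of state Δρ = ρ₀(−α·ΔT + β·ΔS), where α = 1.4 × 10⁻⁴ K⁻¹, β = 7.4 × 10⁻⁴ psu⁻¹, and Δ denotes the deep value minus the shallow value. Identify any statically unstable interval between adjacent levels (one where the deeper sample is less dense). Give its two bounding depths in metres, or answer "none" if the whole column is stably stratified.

Evaluate Δρ/ρ₀ = −αΔT + βΔS across each adjacent pair:
  5–18 m: −αΔT+βΔS = −(1.4 × 10⁻⁴)(+1.3)+(7.4 × 10⁻⁴)(+1.58) = 9.9 × 10⁻⁴ → stable
  18–59 m: −αΔT+βΔS = −(1.4 × 10⁻⁴)(-1.0)+(7.4 × 10⁻⁴)(+0.36) = 4.1 × 10⁻⁴ → stable
  59–79 m: −αΔT+βΔS = −(1.4 × 10⁻⁴)(+6.0)+(7.4 × 10⁻⁴)(+2.49) = 1.0 × 10⁻³ → stable
  79–90 m: −αΔT+βΔS = −(1.4 × 10⁻⁴)(-0.7)+(7.4 × 10⁻⁴)(-10.37) = -7.6 × 10⁻³ → UNSTABLE
  90–152 m: −αΔT+βΔS = −(1.4 × 10⁻⁴)(+1.5)+(7.4 × 10⁻⁴)(+4.82) = 3.4 × 10⁻³ → stable
The 79–90 m interval has Δρ < 0: lighter water underlies denser water.

79–90 m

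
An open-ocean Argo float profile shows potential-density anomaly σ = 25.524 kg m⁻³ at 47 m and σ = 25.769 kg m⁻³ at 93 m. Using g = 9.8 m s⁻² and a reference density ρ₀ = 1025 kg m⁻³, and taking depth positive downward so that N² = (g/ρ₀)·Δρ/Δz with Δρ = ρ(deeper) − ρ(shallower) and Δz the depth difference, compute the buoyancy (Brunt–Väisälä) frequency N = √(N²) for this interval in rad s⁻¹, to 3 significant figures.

7.14 × 10⁻³ rad s⁻¹

Δρ = 1025.769 − 1025.524 = 0.245 kg m⁻³ over Δz = 93 − 47 = 46 m.
N² = (9.8/1025) × (0.245/46) = 5.0923 × 10⁻⁵ s⁻².
N = √(5.0923 × 10⁻⁵) = 7.1360 × 10⁻³ rad s⁻¹ ≈ 7.14 × 10⁻³ rad s⁻¹.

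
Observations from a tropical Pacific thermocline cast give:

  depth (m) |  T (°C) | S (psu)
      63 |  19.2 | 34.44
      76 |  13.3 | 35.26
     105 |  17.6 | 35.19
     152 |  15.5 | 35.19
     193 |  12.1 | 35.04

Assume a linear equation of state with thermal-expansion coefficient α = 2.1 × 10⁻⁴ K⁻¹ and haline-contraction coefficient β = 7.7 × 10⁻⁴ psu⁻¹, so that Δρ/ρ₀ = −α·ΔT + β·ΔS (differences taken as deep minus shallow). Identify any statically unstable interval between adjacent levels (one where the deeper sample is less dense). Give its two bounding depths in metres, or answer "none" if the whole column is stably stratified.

76–105 m

Evaluate Δρ/ρ₀ = −αΔT + βΔS across each adjacent pair:
  63–76 m: −αΔT+βΔS = −(2.1 × 10⁻⁴)(-5.9)+(7.7 × 10⁻⁴)(+0.82) = 1.9 × 10⁻³ → stable
  76–105 m: −αΔT+βΔS = −(2.1 × 10⁻⁴)(+4.3)+(7.7 × 10⁻⁴)(-0.07) = -9.6 × 10⁻⁴ → UNSTABLE
  105–152 m: −αΔT+βΔS = −(2.1 × 10⁻⁴)(-2.1)+(7.7 × 10⁻⁴)(+0.00) = 4.4 × 10⁻⁴ → stable
  152–193 m: −αΔT+βΔS = −(2.1 × 10⁻⁴)(-3.4)+(7.7 × 10⁻⁴)(-0.15) = 6.0 × 10⁻⁴ → stable
The 76–105 m interval has Δρ < 0: lighter water underlies denser water.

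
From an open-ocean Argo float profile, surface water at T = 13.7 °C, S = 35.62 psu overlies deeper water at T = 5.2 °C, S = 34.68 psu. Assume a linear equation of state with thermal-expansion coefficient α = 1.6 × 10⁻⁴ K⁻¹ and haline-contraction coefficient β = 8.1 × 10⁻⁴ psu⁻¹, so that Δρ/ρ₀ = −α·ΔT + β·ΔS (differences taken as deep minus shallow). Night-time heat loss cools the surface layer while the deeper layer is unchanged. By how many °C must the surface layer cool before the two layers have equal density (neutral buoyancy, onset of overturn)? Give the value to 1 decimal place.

3.7 °C

Neutral buoyancy requires Δρ = 0, i.e. −α(T_deep − T_surf′) + β(S_deep − S_surf) = 0.
T_surf′ = T_deep − (β/α)·ΔS = 5.2 − (8.1 × 10⁻⁴/1.6 × 10⁻⁴)·(-0.94) = 9.959 °C.
Cooling required: 13.7 − (9.959) = 3.741 °C.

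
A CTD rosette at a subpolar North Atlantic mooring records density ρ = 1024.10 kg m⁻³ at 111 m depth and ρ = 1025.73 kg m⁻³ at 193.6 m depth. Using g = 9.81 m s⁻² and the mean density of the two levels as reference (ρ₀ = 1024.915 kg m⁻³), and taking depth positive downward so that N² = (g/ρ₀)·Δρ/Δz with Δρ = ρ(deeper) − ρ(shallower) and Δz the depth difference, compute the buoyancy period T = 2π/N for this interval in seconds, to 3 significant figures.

Δρ = 1025.73 − 1024.10 = 1.63 kg m⁻³ over Δz = 193.6 − 111 = 82.6 m.
N² = (9.81/1024.915) × (1.63/82.6) = 1.8888 × 10⁻⁴ s⁻².
N = √(1.8888 × 10⁻⁴) = 0.013743 rad s⁻¹, so T = 2π/N = 457.19 s ≈ 457 s.

457 s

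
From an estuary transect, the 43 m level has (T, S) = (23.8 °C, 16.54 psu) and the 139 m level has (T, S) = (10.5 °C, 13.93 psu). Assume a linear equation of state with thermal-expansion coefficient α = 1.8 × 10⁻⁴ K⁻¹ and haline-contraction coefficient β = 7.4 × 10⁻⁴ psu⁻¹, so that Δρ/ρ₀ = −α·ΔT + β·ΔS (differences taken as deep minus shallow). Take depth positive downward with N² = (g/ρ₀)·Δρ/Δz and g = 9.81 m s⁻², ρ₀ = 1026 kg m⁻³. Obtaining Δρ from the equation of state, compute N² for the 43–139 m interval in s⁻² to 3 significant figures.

4.73 × 10⁻⁵ s⁻²

ΔT = -13.3 K, ΔS = -2.61 psu (deep − shallow).
Δρ/ρ₀ = −αΔT + βΔS = 2.394 × 10⁻³ − 1.9314 × 10⁻³ = 4.626 × 10⁻⁴, so Δρ ≈ 0.4746 kg m⁻³.
N² = (g/ρ₀)·Δρ/Δz = g·(Δρ/ρ₀)/Δz = 9.81 × 4.626 × 10⁻⁴ / 96 = 4.7272 × 10⁻⁵ s⁻² ≈ 4.73 × 10⁻⁵ s⁻².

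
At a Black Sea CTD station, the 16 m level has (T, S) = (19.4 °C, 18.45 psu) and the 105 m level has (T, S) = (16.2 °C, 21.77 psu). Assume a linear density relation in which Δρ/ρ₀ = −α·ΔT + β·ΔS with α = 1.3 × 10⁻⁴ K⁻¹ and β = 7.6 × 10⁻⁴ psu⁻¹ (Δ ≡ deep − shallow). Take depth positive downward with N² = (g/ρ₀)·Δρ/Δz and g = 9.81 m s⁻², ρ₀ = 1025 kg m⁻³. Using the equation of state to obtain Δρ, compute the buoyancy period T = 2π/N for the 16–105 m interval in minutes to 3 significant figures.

5.82 min

ΔT = -3.2 K, ΔS = +3.32 psu (deep − shallow).
Δρ/ρ₀ = −αΔT + βΔS = 4.16 × 10⁻⁴ + 2.5232 × 10⁻³ = 2.9392 × 10⁻³, so Δρ ≈ 3.013 kg m⁻³.
N² = (g/ρ₀)·Δρ/Δz = g·(Δρ/ρ₀)/Δz = 9.81 × 2.9392 × 10⁻³ / 89 = 3.2397 × 10⁻⁴ s⁻².
N = √(3.2397 × 10⁻⁴) = 0.017999 rad s⁻¹ → T = 2π/N = 349.09 s = 5.8182 min ≈ 5.82 min.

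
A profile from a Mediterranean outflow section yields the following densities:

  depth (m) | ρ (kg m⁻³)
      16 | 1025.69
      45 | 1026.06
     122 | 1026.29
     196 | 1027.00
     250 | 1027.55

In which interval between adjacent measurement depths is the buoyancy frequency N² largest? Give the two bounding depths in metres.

Compute the density gradient over each adjacent pair:
  16–45 m: Δρ/Δz = 0.37/29 = 0.013 kg m⁻⁴
  45–122 m: Δρ/Δz = 0.23/77 = 3.0 × 10⁻³ kg m⁻⁴
  122–196 m: Δρ/Δz = 0.71/74 = 9.6 × 10⁻³ kg m⁻⁴
  196–250 m: Δρ/Δz = 0.55/54 = 0.010 kg m⁻⁴
The largest gradient is in the 16–45 m interval — the pycnocline.

16–45 m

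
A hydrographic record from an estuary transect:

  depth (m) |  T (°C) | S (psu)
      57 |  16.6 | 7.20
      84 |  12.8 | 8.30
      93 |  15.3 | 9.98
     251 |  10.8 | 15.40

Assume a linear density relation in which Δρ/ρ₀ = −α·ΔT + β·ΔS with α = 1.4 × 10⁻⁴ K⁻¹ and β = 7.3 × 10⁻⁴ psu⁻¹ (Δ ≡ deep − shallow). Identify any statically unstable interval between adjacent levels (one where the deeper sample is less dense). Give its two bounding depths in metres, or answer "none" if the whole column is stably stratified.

none

Evaluate Δρ/ρ₀ = −αΔT + βΔS across each adjacent pair:
  57–84 m: −αΔT+βΔS = −(1.4 × 10⁻⁴)(-3.8)+(7.3 × 10⁻⁴)(+1.10) = 1.3 × 10⁻³ → stable
  84–93 m: −αΔT+βΔS = −(1.4 × 10⁻⁴)(+2.5)+(7.3 × 10⁻⁴)(+1.68) = 8.8 × 10⁻⁴ → stable
  93–251 m: −αΔT+βΔS = −(1.4 × 10⁻⁴)(-4.5)+(7.3 × 10⁻⁴)(+5.42) = 4.6 × 10⁻³ → stable
Every interval has Δρ > 0: the column is stably stratified throughout.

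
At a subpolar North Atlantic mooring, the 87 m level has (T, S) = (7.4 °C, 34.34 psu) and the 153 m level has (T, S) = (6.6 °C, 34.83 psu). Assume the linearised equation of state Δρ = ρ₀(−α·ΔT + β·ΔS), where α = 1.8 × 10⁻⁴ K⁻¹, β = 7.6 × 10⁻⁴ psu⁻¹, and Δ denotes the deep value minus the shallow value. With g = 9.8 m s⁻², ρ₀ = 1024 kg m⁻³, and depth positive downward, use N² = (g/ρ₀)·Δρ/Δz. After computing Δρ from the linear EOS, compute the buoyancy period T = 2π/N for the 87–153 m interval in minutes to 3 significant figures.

ΔT = -0.8 K, ΔS = +0.49 psu (deep − shallow).
Δρ/ρ₀ = −αΔT + βΔS = 1.44 × 10⁻⁴ + 3.724 × 10⁻⁴ = 5.164 × 10⁻⁴, so Δρ ≈ 0.5288 kg m⁻³.
N² = (g/ρ₀)·Δρ/Δz = g·(Δρ/ρ₀)/Δz = 9.8 × 5.164 × 10⁻⁴ / 66 = 7.6678 × 10⁻⁵ s⁻².
N = √(7.6678 × 10⁻⁵) = 8.7566 × 10⁻³ rad s⁻¹ → T = 2π/N = 717.54 s = 11.959 min ≈ 12.0 min.

12.0 min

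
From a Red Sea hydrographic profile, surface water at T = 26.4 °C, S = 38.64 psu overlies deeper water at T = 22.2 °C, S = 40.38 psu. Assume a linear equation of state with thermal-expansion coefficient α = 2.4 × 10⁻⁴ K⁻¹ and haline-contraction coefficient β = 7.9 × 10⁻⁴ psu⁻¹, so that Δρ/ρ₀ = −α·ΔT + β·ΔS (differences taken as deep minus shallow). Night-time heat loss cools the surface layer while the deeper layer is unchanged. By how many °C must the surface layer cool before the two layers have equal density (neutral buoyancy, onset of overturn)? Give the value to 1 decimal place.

Neutral buoyancy requires Δρ = 0, i.e. −α(T_deep − T_surf′) + β(S_deep − S_surf) = 0.
T_surf′ = T_deep − (β/α)·ΔS = 22.2 − (7.9 × 10⁻⁴/2.4 × 10⁻⁴)·(+1.74) = 16.473 °C.
Cooling required: 26.4 − (16.473) = 9.927 °C.

9.9 °C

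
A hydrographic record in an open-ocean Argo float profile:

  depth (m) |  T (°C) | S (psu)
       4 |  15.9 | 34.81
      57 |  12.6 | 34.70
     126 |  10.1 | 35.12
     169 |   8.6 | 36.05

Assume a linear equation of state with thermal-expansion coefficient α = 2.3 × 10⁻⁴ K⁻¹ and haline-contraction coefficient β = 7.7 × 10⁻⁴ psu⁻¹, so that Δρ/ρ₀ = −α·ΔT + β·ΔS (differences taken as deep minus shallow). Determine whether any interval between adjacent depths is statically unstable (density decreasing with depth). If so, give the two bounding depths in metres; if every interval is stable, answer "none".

Evaluate Δρ/ρ₀ = −αΔT + βΔS across each adjacent pair:
  4–57 m: −αΔT+βΔS = −(2.3 × 10⁻⁴)(-3.3)+(7.7 × 10⁻⁴)(-0.11) = 6.7 × 10⁻⁴ → stable
  57–126 m: −αΔT+βΔS = −(2.3 × 10⁻⁴)(-2.5)+(7.7 × 10⁻⁴)(+0.42) = 9.0 × 10⁻⁴ → stable
  126–169 m: −αΔT+βΔS = −(2.3 × 10⁻⁴)(-1.5)+(7.7 × 10⁻⁴)(+0.93) = 1.1 × 10⁻³ → stable
Every interval has Δρ > 0: the column is stably stratified throughout.

none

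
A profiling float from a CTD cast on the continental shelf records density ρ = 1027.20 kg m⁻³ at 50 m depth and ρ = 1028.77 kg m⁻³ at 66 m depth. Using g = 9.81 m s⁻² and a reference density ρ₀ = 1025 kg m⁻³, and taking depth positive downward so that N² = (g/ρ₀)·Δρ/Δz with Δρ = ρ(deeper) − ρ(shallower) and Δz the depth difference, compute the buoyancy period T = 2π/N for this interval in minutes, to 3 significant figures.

3.42 min

Δρ = 1028.77 − 1027.20 = 1.57 kg m⁻³ over Δz = 66 − 50 = 16 m.
N² = (9.81/1025) × (1.57/16) = 9.3913 × 10⁻⁴ s⁻².
N = √(9.3913 × 10⁻⁴) = 0.030645 rad s⁻¹, so T = 2π/N = 205.03 s = 3.4172 min ≈ 3.42 min.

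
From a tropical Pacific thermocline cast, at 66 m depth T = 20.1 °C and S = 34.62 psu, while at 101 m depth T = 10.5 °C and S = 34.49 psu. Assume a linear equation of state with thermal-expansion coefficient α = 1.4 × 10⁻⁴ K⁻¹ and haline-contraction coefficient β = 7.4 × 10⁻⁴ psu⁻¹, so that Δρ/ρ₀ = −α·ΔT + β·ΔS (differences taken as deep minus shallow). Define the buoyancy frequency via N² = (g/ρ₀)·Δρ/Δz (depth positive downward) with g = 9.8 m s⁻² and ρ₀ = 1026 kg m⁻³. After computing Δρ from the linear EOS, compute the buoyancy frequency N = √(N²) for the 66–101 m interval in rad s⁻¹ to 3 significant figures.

ΔT = -9.6 K, ΔS = -0.13 psu (deep − shallow).
Δρ/ρ₀ = −αΔT + βΔS = 1.344 × 10⁻³ − 9.62 × 10⁻⁵ = 1.2478 × 10⁻³, so Δρ ≈ 1.280 kg m⁻³.
N² = (g/ρ₀)·Δρ/Δz = g·(Δρ/ρ₀)/Δz = 9.8 × 1.2478 × 10⁻³ / 35 = 3.4938 × 10⁻⁴ s⁻².
N = √(3.4938 × 10⁻⁴) = 0.018692 rad s⁻¹ ≈ 0.0187 rad s⁻¹.

0.0187 rad s⁻¹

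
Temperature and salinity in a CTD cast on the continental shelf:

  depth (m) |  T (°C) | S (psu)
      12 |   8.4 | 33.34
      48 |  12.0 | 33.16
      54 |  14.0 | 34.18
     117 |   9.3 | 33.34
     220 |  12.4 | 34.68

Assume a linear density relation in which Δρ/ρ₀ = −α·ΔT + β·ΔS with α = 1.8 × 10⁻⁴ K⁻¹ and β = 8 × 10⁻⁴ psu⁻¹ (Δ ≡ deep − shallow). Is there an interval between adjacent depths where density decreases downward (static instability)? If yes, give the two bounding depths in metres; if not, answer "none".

Evaluate Δρ/ρ₀ = −αΔT + βΔS across each adjacent pair:
  12–48 m: −αΔT+βΔS = −(1.8 × 10⁻⁴)(+3.6)+(8 × 10⁻⁴)(-0.18) = -7.9 × 10⁻⁴ → UNSTABLE
  48–54 m: −αΔT+βΔS = −(1.8 × 10⁻⁴)(+2.0)+(8 × 10⁻⁴)(+1.02) = 4.6 × 10⁻⁴ → stable
  54–117 m: −αΔT+βΔS = −(1.8 × 10⁻⁴)(-4.7)+(8 × 10⁻⁴)(-0.84) = 1.7 × 10⁻⁴ → stable
  117–220 m: −αΔT+βΔS = −(1.8 × 10⁻⁴)(+3.1)+(8 × 10⁻⁴)(+1.34) = 5.1 × 10⁻⁴ → stable
The 12–48 m interval has Δρ < 0: lighter water underlies denser water.

12–48 m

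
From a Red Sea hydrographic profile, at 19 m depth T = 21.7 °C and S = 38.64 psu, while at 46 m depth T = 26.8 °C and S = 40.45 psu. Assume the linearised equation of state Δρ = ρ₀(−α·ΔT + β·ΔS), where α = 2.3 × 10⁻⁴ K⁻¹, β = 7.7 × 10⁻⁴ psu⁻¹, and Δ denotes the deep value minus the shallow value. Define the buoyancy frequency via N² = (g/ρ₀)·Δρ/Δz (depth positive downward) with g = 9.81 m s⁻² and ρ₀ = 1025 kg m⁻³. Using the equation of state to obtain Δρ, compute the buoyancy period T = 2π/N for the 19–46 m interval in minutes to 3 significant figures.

11.7 min

ΔT = +5.1 K, ΔS = +1.81 psu (deep − shallow).
Δρ/ρ₀ = −αΔT + βΔS = -1.173 × 10⁻³ + 1.3937 × 10⁻³ = 2.207 × 10⁻⁴, so Δρ ≈ 0.2262 kg m⁻³.
N² = (g/ρ₀)·Δρ/Δz = g·(Δρ/ρ₀)/Δz = 9.81 × 2.207 × 10⁻⁴ / 27 = 8.0188 × 10⁻⁵ s⁻².
N = √(8.0188 × 10⁻⁵) = 8.9548 × 10⁻³ rad s⁻¹ → T = 2π/N = 701.66 s = 11.694 min ≈ 11.7 min.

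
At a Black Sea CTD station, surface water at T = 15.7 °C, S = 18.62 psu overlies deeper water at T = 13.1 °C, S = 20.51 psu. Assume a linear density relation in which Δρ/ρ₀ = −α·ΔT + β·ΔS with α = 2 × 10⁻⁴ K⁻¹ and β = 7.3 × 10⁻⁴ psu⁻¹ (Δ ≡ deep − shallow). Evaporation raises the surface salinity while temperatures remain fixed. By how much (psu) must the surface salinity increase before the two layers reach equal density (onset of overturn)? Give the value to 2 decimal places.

Neutral buoyancy requires −α(T_deep − T_surf) + β(S_deep − S_surf′) = 0.
S_surf′ = S_deep − (α/β)·ΔT = 20.51 − (2 × 10⁻⁴/7.3 × 10⁻⁴)·(-2.6) = 21.2223 psu.
Increase required: 21.2223 − 18.62 = 2.6023 psu.

2.60 psu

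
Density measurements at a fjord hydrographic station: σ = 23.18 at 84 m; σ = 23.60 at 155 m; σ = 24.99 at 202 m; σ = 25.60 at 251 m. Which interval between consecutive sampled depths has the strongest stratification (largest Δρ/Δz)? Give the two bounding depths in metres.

Compute the density gradient over each adjacent pair:
  84–155 m: Δρ/Δz = 0.42/71 = 5.9 × 10⁻³ kg m⁻⁴
  155–202 m: Δρ/Δz = 1.39/47 = 0.030 kg m⁻⁴
  202–251 m: Δρ/Δz = 0.61/49 = 0.012 kg m⁻⁴
The largest gradient is in the 155–202 m interval — the pycnocline.

155–202 m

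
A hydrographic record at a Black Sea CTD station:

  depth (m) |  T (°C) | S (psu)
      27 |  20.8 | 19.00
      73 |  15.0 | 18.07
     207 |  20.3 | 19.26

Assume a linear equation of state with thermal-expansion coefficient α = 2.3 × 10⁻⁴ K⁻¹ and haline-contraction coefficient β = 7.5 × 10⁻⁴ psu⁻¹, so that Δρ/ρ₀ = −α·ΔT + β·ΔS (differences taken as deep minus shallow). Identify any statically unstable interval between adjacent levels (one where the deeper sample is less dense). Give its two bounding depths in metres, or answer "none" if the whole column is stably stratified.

73–207 m

Evaluate Δρ/ρ₀ = −αΔT + βΔS across each adjacent pair:
  27–73 m: −αΔT+βΔS = −(2.3 × 10⁻⁴)(-5.8)+(7.5 × 10⁻⁴)(-0.93) = 6.4 × 10⁻⁴ → stable
  73–207 m: −αΔT+βΔS = −(2.3 × 10⁻⁴)(+5.3)+(7.5 × 10⁻⁴)(+1.19) = -3.3 × 10⁻⁴ → UNSTABLE
The 73–207 m interval has Δρ < 0: lighter water underlies denser water.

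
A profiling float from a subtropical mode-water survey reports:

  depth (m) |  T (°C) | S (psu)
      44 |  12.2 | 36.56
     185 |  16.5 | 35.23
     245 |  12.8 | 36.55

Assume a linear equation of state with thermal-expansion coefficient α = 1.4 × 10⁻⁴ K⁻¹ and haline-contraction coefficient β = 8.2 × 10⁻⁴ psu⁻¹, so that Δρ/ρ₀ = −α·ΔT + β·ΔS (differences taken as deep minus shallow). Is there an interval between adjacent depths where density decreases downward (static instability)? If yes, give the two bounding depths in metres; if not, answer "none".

Evaluate Δρ/ρ₀ = −αΔT + βΔS across each adjacent pair:
  44–185 m: −αΔT+βΔS = −(1.4 × 10⁻⁴)(+4.3)+(8.2 × 10⁻⁴)(-1.33) = -1.7 × 10⁻³ → UNSTABLE
  185–245 m: −αΔT+βΔS = −(1.4 × 10⁻⁴)(-3.7)+(8.2 × 10⁻⁴)(+1.32) = 1.6 × 10⁻³ → stable
The 44–185 m interval has Δρ < 0: lighter water underlies denser water.

44–185 m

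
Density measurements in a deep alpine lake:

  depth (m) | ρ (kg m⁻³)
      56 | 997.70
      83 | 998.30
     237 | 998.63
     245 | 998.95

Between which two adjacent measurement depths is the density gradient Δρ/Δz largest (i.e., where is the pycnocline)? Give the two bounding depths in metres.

237–245 m

Compute the density gradient over each adjacent pair:
  56–83 m: Δρ/Δz = 0.60/27 = 0.022 kg m⁻⁴
  83–237 m: Δρ/Δz = 0.33/154 = 2.1 × 10⁻³ kg m⁻⁴
  237–245 m: Δρ/Δz = 0.32/8 = 0.040 kg m⁻⁴
The largest gradient is in the 237–245 m interval — the pycnocline.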